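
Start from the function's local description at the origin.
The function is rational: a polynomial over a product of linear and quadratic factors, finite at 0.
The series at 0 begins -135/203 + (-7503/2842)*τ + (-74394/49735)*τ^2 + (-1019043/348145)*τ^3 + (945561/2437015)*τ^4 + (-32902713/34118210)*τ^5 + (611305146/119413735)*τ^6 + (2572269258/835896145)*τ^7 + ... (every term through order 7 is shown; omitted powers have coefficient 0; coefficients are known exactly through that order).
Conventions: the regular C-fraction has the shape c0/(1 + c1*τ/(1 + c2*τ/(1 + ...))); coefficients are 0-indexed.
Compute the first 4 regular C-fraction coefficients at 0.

Taylor coefficients (read off): a_0 = -135/203, a_1 = -7503/2842, a_2 = -74394/49735, a_3 = -1019043/348145.
c0 = a_0 = -135/203. Peel one level at a time: if S = 1 + c*τ/S' with S'(0) = 1, then c is the τ-coefficient of S and S' = c*τ/(S - 1).
S_1 = c0/f = 1 + (-2501/630)*τ + (766039/56700)*τ^2 + ...; c1 = -2501/630.
S_2 = c1*τ/(S_1 - 1) = 1 + (766039/225090)*τ + (-123176706/156375025)*τ^2 + ...; c2 = 766039/225090.
S_3 = c2*τ/(S_2 - 1) = 1 + (2217180708/9579317695)*τ + ...; c3 = 2217180708/9579317695.

The regular C-fraction coefficients are [-135/203, -2501/630, 766039/225090, 2217180708/9579317695].


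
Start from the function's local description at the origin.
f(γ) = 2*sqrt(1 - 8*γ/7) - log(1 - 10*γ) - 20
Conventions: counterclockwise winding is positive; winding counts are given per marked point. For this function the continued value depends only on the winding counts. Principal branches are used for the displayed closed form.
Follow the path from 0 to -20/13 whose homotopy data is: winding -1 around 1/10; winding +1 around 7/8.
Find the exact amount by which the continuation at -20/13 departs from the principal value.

The rational part is single-valued and drops out of the difference; each branch term changes only by its own monodromy.
(-1)*log(1 - γ/(1/10)): each positive loop around 1/10 adds 2*pi*i to the log, so winding -1 contributes (-1)*(-1)*2*pi*i = (2)*pi*i.
(2)*sqrt(1 - γ/(7/8)): winding +1 is odd, the square root flips sign, contributing -2*(2)*sqrt(1 - (-20/13)/(7/8)) = -2*(2)*sqrt(251/91) = -(4/91)*sqrt(22841).
Summing the contributions at γ = -20/13 gives (-(4/91)*sqrt(22841)) + ((2)*pi)*i.

Continued minus principal equals (-(4/91)*sqrt(22841)) + ((2)*pi)*i.


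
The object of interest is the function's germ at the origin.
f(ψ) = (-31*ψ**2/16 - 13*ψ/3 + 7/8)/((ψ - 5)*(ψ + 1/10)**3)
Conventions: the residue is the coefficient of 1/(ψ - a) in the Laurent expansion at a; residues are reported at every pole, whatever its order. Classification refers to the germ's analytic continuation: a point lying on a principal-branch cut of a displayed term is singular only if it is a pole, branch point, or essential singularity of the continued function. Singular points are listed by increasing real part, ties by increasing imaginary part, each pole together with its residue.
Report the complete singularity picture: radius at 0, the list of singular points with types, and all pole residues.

Radius of convergence at 0: 1/10.
At -1/10: a pole of order 3; residue 415375/795906.
At 5: a pole of order 1; residue -415375/795906.

Denominator factor (ψ + 1/10)^3: pole of order 3 at -1/10, modulus 1/10.
Denominator factor (ψ - 5): pole of order 1 at 5, modulus 5.
The radius of convergence is the smallest modulus among the singular points: 1/10.
At the order-3 pole -1/10 set g(ψ) = (ψ - (-1/10))^3*f(ψ) = (-31*ψ**2/16 - 13*ψ/3 + 7/8)/(ψ - 5).
Order-3 pole: residue = g''(a)/2; g''(-1/10) = 415375/397953, so the residue is 415375/795906.
At the order-1 pole 5 set g(ψ) = (ψ - (5))*f(ψ) = (-31*ψ**2/16 - 13*ψ/3 + 7/8)/(ψ + 1/10)**3.
Simple pole: residue = g(a) at a = 5, which is -415375/795906.
List the singular points by increasing real part (a conjugate pair: the negative imaginary part first).


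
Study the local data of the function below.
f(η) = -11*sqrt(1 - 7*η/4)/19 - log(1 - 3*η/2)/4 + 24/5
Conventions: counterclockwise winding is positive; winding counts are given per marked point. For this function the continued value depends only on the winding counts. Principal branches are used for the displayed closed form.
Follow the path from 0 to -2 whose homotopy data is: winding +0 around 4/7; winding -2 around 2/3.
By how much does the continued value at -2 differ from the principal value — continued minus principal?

Continued minus principal equals pi*i.

The rational part is single-valued and drops out of the difference; each branch term changes only by its own monodromy.
(-1/4)*log(1 - η/(2/3)): each positive loop around 2/3 adds 2*pi*i to the log, so winding -2 contributes (-1/4)*(-2)*2*pi*i = pi*i.
(-11/19)*sqrt(1 - η/(4/7)): winding +0 is even, the square root returns to the same sheet, contribution 0.
Summing the contributions at η = -2 gives pi*i.


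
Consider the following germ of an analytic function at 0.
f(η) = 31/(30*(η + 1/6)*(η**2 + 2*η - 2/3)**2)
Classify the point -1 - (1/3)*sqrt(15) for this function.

The denominator factor η**2 + 2*η - 2/3 vanishes at -1 - (1/3)*sqrt(15) and appears to the power 2; the numerator there equals 31/30, nonzero, and no other factor vanishes.
Hence a pole whose order is the multiplicity, 2.

The point is a pole of order 2.


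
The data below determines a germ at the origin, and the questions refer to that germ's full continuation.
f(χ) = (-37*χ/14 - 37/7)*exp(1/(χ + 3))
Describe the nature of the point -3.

The exponent 1/(χ - (-3)) has a pole at -3, so exp(1/(χ - (-3))) takes every nonzero value near it: an essential singularity (not a pole of any order).

The point is an essential singularity.


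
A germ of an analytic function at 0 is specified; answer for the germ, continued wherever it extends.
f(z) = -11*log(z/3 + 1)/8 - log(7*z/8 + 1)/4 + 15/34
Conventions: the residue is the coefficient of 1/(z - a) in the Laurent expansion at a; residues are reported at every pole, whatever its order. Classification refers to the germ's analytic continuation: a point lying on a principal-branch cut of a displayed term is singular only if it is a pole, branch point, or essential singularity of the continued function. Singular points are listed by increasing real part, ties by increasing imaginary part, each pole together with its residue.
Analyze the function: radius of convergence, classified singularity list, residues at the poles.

Radius of convergence at 0: 8/7.
At -3: a logarithmic branch point.
At -8/7: a logarithmic branch point.

Branch term (-1/4)*log(1 - z/(-8/7)): its argument vanishes at z = -8/7, a logarithmic branch point, modulus 8/7.
Branch term (-11/8)*log(1 - z/(-3)): its argument vanishes at z = -3, a logarithmic branch point, modulus 3.
The radius of convergence is the smallest modulus among the singular points: 8/7.
List the singular points by increasing real part (a conjugate pair: the negative imaginary part first).


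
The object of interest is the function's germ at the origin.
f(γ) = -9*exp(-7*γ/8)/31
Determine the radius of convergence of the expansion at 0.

The factor exp(-7*γ/8) is entire and contributes no finite singular point.
The polynomial part has no poles.
No finite singular points: the Taylor series at 0 converges everywhere.

The radius of convergence is infinite.


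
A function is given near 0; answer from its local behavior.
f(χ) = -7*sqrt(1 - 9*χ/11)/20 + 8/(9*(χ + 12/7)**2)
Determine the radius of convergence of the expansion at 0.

Denominator factor (χ + 12/7)^2: pole of order 2 at -12/7, modulus 12/7.
Branch term (-7/20)*sqrt(1 - χ/(11/9)): its argument vanishes at χ = 11/9, a square-root branch point, modulus 11/9.
The radius of convergence is the smallest modulus among the singular points: 11/9.

The radius of convergence is 11/9.


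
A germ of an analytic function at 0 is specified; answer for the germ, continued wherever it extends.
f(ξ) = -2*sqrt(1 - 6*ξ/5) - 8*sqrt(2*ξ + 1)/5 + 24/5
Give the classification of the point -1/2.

The point is an algebraic (square-root) branch point.

The term (-8/5)*sqrt(1 - ξ/(-1/2)) has argument 1 - -1/2/(-1/2) = 0 at -1/2: a square-root (algebraic, two-sheeted) branch point; the remaining terms are analytic or single-valued there.


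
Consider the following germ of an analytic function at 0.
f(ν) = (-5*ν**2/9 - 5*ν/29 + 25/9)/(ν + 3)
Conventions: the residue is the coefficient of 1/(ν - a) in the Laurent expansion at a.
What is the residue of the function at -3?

The residue is -445/261.

At the order-1 pole -3 set g(ν) = (ν - (-3))*f(ν) = -5*ν**2/9 - 5*ν/29 + 25/9.
Simple pole: residue = g(a) at a = -3, which is -445/261.


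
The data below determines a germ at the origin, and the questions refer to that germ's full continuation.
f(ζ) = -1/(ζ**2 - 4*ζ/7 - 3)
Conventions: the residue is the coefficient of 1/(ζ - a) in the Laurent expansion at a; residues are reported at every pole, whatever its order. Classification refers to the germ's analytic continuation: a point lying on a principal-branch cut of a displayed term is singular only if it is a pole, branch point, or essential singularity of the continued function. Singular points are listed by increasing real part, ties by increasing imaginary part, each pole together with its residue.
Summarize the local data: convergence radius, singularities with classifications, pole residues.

Radius of convergence at 0: -2/7 + (1/7)*sqrt(151).
At 2/7 - (1/7)*sqrt(151): a pole of order 1; residue (7/302)*sqrt(151).
At 2/7 + (1/7)*sqrt(151): a pole of order 1; residue -(7/302)*sqrt(151).


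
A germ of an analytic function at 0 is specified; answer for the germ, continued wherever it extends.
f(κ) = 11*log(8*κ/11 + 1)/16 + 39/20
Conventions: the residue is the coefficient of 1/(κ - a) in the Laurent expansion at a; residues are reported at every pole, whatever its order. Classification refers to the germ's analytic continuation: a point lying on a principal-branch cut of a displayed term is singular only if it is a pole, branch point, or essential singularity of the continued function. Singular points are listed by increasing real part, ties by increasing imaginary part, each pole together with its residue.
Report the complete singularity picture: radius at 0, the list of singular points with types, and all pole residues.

Radius of convergence at 0: 11/8.
At -11/8: a logarithmic branch point.

Branch term (11/16)*log(1 - κ/(-11/8)): its argument vanishes at κ = -11/8, a logarithmic branch point, modulus 11/8.
The radius of convergence is the smallest modulus among the singular points: 11/8.


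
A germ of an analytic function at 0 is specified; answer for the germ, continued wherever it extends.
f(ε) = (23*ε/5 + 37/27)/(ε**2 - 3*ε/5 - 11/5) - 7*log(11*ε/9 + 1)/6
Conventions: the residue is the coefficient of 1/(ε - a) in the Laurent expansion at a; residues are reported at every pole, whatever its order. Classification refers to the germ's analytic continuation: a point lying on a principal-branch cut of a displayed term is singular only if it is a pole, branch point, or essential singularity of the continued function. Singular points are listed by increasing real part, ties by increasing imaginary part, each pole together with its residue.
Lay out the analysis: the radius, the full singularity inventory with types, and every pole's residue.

Radius of convergence at 0: 9/11.
At 3/10 - (1/10)*sqrt(229): a pole of order 1; residue 23/10 - (3713/61830)*sqrt(229).
At -9/11: a logarithmic branch point.
At 3/10 + (1/10)*sqrt(229): a pole of order 1; residue 23/10 + (3713/61830)*sqrt(229).

Denominator factor (ε**2 - 3*ε/5 - 11/5): discriminant 229/25, real irrational roots 3/10 + (1/10)*sqrt(229) and 3/10 - (1/10)*sqrt(229); poles of order 1, moduli 3/10 + (1/10)*sqrt(229) and -3/10 + (1/10)*sqrt(229).
Branch term (-7/6)*log(1 - ε/(-9/11)): its argument vanishes at ε = -9/11, a logarithmic branch point, modulus 9/11.
The radius of convergence is the smallest modulus among the singular points: 9/11.
The branch term is analytic at 3/10 - (1/10)*sqrt(229) and contributes nothing to the residue; only the rational part matters.
The factor ε**2 - 3*ε/5 - 11/5 splits as (ε - a)(ε - a') with a = 3/10 - (1/10)*sqrt(229), a' = 3/10 + (1/10)*sqrt(229). At the order-1 pole a set g(ε) = (ε - a)*(rational part) = [23*ε/5 + 37/27] / (ε - a').
Simple pole: residue = g(a) at a = 3/10 - (1/10)*sqrt(229), which is 23/10 - (3713/61830)*sqrt(229).
The branch term is analytic at 3/10 + (1/10)*sqrt(229) and contributes nothing to the residue; only the rational part matters.
The factor ε**2 - 3*ε/5 - 11/5 splits as (ε - a)(ε - a') with a = 3/10 + (1/10)*sqrt(229), a' = 3/10 - (1/10)*sqrt(229). At the order-1 pole a set g(ε) = (ε - a)*(rational part) = [23*ε/5 + 37/27] / (ε - a').
Simple pole: residue = g(a) at a = 3/10 + (1/10)*sqrt(229), which is 23/10 + (3713/61830)*sqrt(229).
List the singular points by increasing real part (a conjugate pair: the negative imaginary part first).


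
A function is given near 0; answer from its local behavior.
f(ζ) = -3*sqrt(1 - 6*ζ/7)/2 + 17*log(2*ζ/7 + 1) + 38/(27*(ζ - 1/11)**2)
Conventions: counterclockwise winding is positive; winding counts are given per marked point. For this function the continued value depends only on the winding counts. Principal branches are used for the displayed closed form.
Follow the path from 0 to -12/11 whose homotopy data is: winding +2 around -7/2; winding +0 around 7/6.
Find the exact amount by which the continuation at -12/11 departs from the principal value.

The rational part is single-valued and drops out of the difference; each branch term changes only by its own monodromy.
(-3/2)*sqrt(1 - ζ/(7/6)): winding +0 is even, the square root returns to the same sheet, contribution 0.
(17)*log(1 - ζ/(-7/2)): each positive loop around -7/2 adds 2*pi*i to the log, so winding +2 contributes (17)*(2)*2*pi*i = (68)*pi*i.
Summing the contributions at ζ = -12/11 gives (68)*pi*i.

Continued minus principal equals (68)*pi*i.


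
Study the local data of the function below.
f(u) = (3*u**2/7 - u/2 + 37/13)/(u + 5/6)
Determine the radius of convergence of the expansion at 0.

The radius of convergence is 5/6.

Denominator factor (u + 5/6): pole of order 1 at -5/6, modulus 5/6.
The radius of convergence is the smallest modulus among the singular points: 5/6.


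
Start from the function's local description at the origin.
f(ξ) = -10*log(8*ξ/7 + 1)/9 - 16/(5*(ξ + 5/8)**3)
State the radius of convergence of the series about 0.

The radius of convergence is 5/8.

Denominator factor (ξ + 5/8)^3: pole of order 3 at -5/8, modulus 5/8.
Branch term (-10/9)*log(1 - ξ/(-7/8)): its argument vanishes at ξ = -7/8, a logarithmic branch point, modulus 7/8.
The radius of convergence is the smallest modulus among the singular points: 5/8.


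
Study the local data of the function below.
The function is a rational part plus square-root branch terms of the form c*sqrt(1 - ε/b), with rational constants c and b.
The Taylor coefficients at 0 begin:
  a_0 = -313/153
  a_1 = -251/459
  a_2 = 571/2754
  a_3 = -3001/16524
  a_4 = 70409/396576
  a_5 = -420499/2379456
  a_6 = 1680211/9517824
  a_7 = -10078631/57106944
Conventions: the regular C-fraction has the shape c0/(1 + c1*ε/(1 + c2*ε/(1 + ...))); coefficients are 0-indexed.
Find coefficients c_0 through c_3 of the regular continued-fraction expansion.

The regular C-fraction coefficients are [-313/153, -251/939, 101575/157126, 786569/2699505].

Taylor coefficients (read off): a_0 = -313/153, a_1 = -251/459, a_2 = 571/2754, a_3 = -3001/16524.
c0 = a_0 = -313/153. Peel one level at a time: if S = 1 + c*ε/S' with S'(0) = 1, then c is the ε-coefficient of S and S' = c*ε/(S - 1).
S_1 = c0/f = 1 + (-251/939)*ε + (101575/587814)*ε^2 + ...; c1 = -251/939.
S_2 = c1*ε/(S_1 - 1) = 1 + (101575/157126)*ε + (-213605/1134018)*ε^2 + ...; c2 = 101575/157126.
S_3 = c2*ε/(S_2 - 1) = 1 + (786569/2699505)*ε + ...; c3 = 786569/2699505.


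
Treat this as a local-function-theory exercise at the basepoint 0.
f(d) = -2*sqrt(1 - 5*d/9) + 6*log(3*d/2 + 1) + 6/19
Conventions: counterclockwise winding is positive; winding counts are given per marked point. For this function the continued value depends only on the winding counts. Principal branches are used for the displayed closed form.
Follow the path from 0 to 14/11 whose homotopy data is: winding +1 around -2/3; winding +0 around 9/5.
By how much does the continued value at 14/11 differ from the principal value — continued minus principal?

The rational part is single-valued and drops out of the difference; each branch term changes only by its own monodromy.
(-2)*sqrt(1 - d/(9/5)): winding +0 is even, the square root returns to the same sheet, contribution 0.
(6)*log(1 - d/(-2/3)): each positive loop around -2/3 adds 2*pi*i to the log, so winding +1 contributes (6)*(1)*2*pi*i = (12)*pi*i.
Summing the contributions at d = 14/11 gives (12)*pi*i.

Continued minus principal equals (12)*pi*i.


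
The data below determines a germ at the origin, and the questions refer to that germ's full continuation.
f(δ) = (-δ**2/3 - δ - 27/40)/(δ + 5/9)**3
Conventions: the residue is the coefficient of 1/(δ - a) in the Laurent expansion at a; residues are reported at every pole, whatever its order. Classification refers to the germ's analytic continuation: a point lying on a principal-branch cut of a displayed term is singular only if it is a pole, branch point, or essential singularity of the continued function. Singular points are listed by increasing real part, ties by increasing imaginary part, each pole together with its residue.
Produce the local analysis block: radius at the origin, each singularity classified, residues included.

Denominator factor (δ + 5/9)^3: pole of order 3 at -5/9, modulus 5/9.
The radius of convergence is the smallest modulus among the singular points: 5/9.
At the order-3 pole -5/9 set g(δ) = (δ - (-5/9))^3*f(δ) = -δ**2/3 - δ - 27/40.
Order-3 pole: residue = g''(a)/2; g''(-5/9) = -2/3, so the residue is -1/3.

Radius of convergence at 0: 5/9.
At -5/9: a pole of order 3; residue -1/3.


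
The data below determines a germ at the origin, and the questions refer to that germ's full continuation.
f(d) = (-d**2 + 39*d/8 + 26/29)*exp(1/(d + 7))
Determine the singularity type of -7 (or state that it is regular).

The point is an essential singularity.

The exponent 1/(d - (-7)) has a pole at -7, so exp(1/(d - (-7))) takes every nonzero value near it: an essential singularity (not a pole of any order).


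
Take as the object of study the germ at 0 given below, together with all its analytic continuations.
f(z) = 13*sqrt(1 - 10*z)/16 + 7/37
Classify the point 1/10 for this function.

The term (13/16)*sqrt(1 - z/(1/10)) has argument 1 - 1/10/(1/10) = 0 at 1/10: a square-root (algebraic, two-sheeted) branch point; the remaining terms are analytic or single-valued there.

The point is an algebraic (square-root) branch point.


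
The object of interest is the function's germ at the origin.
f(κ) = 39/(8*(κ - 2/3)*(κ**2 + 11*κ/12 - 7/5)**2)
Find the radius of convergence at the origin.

The radius of convergence is 2/3.

Denominator factor (κ - 2/3): pole of order 1 at 2/3, modulus 2/3.
Denominator factor (κ**2 + 11*κ/12 - 7/5)^2: discriminant 4637/720, real irrational roots -11/24 + (1/120)*sqrt(23185) and -11/24 - (1/120)*sqrt(23185); poles of order 2, moduli -11/24 + (1/120)*sqrt(23185) and 11/24 + (1/120)*sqrt(23185).
The radius of convergence is the smallest modulus among the singular points: 2/3.


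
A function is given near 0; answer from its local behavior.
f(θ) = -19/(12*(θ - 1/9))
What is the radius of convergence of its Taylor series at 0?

Denominator factor (θ - 1/9): pole of order 1 at 1/9, modulus 1/9.
The radius of convergence is the smallest modulus among the singular points: 1/9.

The radius of convergence is 1/9.


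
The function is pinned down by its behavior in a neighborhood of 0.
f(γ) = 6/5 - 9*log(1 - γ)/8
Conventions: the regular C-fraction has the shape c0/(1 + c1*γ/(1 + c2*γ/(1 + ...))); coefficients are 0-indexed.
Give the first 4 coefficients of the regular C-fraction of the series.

Taylor coefficients (expand at 0): a_0 = 6/5, a_1 = 9/8, a_2 = 9/16, a_3 = 3/8.
c0 = a_0 = 6/5. Peel one level at a time: if S = 1 + c*γ/S' with S'(0) = 1, then c is the γ-coefficient of S and S' = c*γ/(S - 1).
S_1 = c0/f = 1 + (-15/16)*γ + (105/256)*γ^2 + ...; c1 = -15/16.
S_2 = c1*γ/(S_1 - 1) = 1 + (7/16)*γ + (-1/12)*γ^2 + ...; c2 = 7/16.
S_3 = c2*γ/(S_2 - 1) = 1 + (4/21)*γ + ...; c3 = 4/21.

The regular C-fraction coefficients are [6/5, -15/16, 7/16, 4/21].


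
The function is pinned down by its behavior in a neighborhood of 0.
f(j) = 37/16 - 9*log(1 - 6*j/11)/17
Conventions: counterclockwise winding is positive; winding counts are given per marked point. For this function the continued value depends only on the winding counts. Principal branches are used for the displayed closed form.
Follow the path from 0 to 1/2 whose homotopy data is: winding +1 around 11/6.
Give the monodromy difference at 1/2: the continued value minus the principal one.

Continued minus principal equals -(18/17)*pi*i.

The rational part is single-valued and drops out of the difference; each branch term changes only by its own monodromy.
(-9/17)*log(1 - j/(11/6)): each positive loop around 11/6 adds 2*pi*i to the log, so winding +1 contributes (-9/17)*(1)*2*pi*i = -(18/17)*pi*i.
Summing the contributions at j = 1/2 gives -(18/17)*pi*i.


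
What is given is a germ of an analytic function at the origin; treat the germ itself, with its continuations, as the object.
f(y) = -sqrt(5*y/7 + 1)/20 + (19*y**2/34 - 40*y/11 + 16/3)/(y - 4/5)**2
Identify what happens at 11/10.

Denominator factors: y - 4/5 = 3/10 at y = 11/10 — none vanishes.
Branch term sqrt(1 - y/(-7/5)): argument at 11/10 is 25/14, nonzero, so 11/10 is not its branch point (a point on a principal cut is still regular for the continued germ).
So the germ continues analytically to 11/10.

The point is a regular point.


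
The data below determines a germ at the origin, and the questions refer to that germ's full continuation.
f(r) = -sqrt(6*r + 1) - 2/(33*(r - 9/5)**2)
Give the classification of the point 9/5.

The denominator factor r - 9/5 vanishes at 9/5 and appears to the power 2; the numerator there equals -2/33, nonzero, and no other factor vanishes.
The branch terms are analytic at this point.
Hence a pole whose order is the multiplicity, 2.

The point is a pole of order 2.


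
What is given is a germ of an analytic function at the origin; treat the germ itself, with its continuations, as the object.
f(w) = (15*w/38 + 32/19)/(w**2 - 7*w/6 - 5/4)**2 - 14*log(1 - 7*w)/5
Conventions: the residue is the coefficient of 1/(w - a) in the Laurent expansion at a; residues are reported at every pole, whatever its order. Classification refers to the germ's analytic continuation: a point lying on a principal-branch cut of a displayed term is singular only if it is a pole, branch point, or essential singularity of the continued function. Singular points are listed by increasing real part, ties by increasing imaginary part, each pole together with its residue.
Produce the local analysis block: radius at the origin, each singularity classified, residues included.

Denominator factor (w**2 - 7*w/6 - 5/4)^2: discriminant 229/36, real irrational roots 7/12 + (1/12)*sqrt(229) and 7/12 - (1/12)*sqrt(229); poles of order 2, moduli 7/12 + (1/12)*sqrt(229) and -7/12 + (1/12)*sqrt(229).
Branch term (-14/5)*log(1 - w/(1/7)): its argument vanishes at w = 1/7, a logarithmic branch point, modulus 1/7.
The radius of convergence is the smallest modulus among the singular points: 1/7.
The branch term is analytic at 7/12 - (1/12)*sqrt(229) and contributes nothing to the residue; only the rational part matters.
The factor w**2 - 7*w/6 - 5/4 splits as (w - a)(w - a') with a = 7/12 - (1/12)*sqrt(229), a' = 7/12 + (1/12)*sqrt(229). At the order-2 pole a set g(w) = (w - a)^2*(rational part) = [15*w/38 + 32/19] / (w - a')^2.
Order-2 pole: residue = g'(a); g'(7/12 - (1/12)*sqrt(229)) = (15714/996379)*sqrt(229), so the residue is (15714/996379)*sqrt(229).
The branch term is analytic at 7/12 + (1/12)*sqrt(229) and contributes nothing to the residue; only the rational part matters.
The factor w**2 - 7*w/6 - 5/4 splits as (w - a)(w - a') with a = 7/12 + (1/12)*sqrt(229), a' = 7/12 - (1/12)*sqrt(229). At the order-2 pole a set g(w) = (w - a)^2*(rational part) = [15*w/38 + 32/19] / (w - a')^2.
Order-2 pole: residue = g'(a); g'(7/12 + (1/12)*sqrt(229)) = -(15714/996379)*sqrt(229), so the residue is -(15714/996379)*sqrt(229).
List the singular points by increasing real part (a conjugate pair: the negative imaginary part first).

Radius of convergence at 0: 1/7.
At 7/12 - (1/12)*sqrt(229): a pole of order 2; residue (15714/996379)*sqrt(229).
At 1/7: a logarithmic branch point.
At 7/12 + (1/12)*sqrt(229): a pole of order 2; residue -(15714/996379)*sqrt(229).


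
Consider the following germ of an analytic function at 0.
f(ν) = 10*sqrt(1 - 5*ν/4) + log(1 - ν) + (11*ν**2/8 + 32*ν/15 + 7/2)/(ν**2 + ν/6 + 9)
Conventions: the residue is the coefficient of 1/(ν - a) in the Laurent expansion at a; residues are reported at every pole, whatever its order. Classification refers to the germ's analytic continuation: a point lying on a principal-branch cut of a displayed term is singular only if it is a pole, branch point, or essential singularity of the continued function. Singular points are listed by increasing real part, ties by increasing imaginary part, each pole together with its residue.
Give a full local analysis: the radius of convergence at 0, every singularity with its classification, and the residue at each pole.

Radius of convergence at 0: 4/5.
At (-1/12) - ((1/12)*sqrt(1295))*i: a pole of order 1; residue (457/480) - ((26017/621600)*sqrt(1295))*i.
At (-1/12) + ((1/12)*sqrt(1295))*i: a pole of order 1; residue (457/480) + ((26017/621600)*sqrt(1295))*i.
At 4/5: an algebraic (square-root) branch point.
At 1: a logarithmic branch point.

Denominator factor (ν**2 + ν/6 + 9): discriminant -1295/36, complex-conjugate roots (-1/12) + ((1/12)*sqrt(1295))*i and (-1/12) - ((1/12)*sqrt(1295))*i; poles of order 1, moduli 3 and 3.
Branch term (1)*log(1 - ν/(1)): its argument vanishes at ν = 1, a logarithmic branch point, modulus 1.
Branch term (10)*sqrt(1 - ν/(4/5)): its argument vanishes at ν = 4/5, a square-root branch point, modulus 4/5.
The radius of convergence is the smallest modulus among the singular points: 4/5.
The branch terms are analytic at (-1/12) - ((1/12)*sqrt(1295))*i and contribute nothing to the residue; only the rational part matters.
The factor ν**2 + ν/6 + 9 splits as (ν - a)(ν - a') with a = (-1/12) - ((1/12)*sqrt(1295))*i, a' = (-1/12) + ((1/12)*sqrt(1295))*i. At the order-1 pole a set g(ν) = (ν - a)*(rational part) = [11*ν**2/8 + 32*ν/15 + 7/2] / (ν - a').
Simple pole: residue = g(a) at a = (-1/12) - ((1/12)*sqrt(1295))*i, which is (457/480) - ((26017/621600)*sqrt(1295))*i.
The branch terms are analytic at (-1/12) + ((1/12)*sqrt(1295))*i and contribute nothing to the residue; only the rational part matters.
The factor ν**2 + ν/6 + 9 splits as (ν - a)(ν - a') with a = (-1/12) + ((1/12)*sqrt(1295))*i, a' = (-1/12) - ((1/12)*sqrt(1295))*i. At the order-1 pole a set g(ν) = (ν - a)*(rational part) = [11*ν**2/8 + 32*ν/15 + 7/2] / (ν - a').
Simple pole: residue = g(a) at a = (-1/12) + ((1/12)*sqrt(1295))*i, which is (457/480) + ((26017/621600)*sqrt(1295))*i.
List the singular points by increasing real part (a conjugate pair: the negative imaginary part first).


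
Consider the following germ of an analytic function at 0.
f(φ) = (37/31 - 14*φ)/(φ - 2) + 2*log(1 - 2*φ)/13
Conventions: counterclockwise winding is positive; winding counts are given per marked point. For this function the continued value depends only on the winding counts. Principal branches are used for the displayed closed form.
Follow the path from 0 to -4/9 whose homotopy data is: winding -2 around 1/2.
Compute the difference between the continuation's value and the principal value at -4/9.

The rational part is single-valued and drops out of the difference; each branch term changes only by its own monodromy.
(2/13)*log(1 - φ/(1/2)): each positive loop around 1/2 adds 2*pi*i to the log, so winding -2 contributes (2/13)*(-2)*2*pi*i = -(8/13)*pi*i.
Summing the contributions at φ = -4/9 gives -(8/13)*pi*i.

Continued minus principal equals -(8/13)*pi*i.


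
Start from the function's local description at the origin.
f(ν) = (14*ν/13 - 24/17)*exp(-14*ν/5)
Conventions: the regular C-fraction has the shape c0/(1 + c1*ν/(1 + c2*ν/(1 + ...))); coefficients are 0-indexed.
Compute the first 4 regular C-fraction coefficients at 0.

Taylor coefficients (expand at 0): a_0 = -24/17, a_1 = 5558/1105, a_2 = -47236/5525, a_3 = 259308/27625.
c0 = a_0 = -24/17. Peel one level at a time: if S = 1 + c*ν/S' with S'(0) = 1, then c is the ν-coefficient of S and S' = c*ν/(S - 1).
S_1 = c0/f = 1 + (2779/780)*ν + (4038433/608400)*ν^2 + ...; c1 = 2779/780.
S_2 = c1*ν/(S_1 - 1) = 1 + (-576919/309660)*ν + (4030642/3940225)*ν^2 + ...; c2 = -576919/309660.
S_3 = c2*ν/(S_2 - 1) = 1 + (89825736/163597745)*ν + ...; c3 = 89825736/163597745.

The regular C-fraction coefficients are [-24/17, 2779/780, -576919/309660, 89825736/163597745].


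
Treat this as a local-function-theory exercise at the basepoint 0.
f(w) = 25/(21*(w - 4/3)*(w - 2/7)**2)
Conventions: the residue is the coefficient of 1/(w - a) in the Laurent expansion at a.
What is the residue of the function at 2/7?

The residue is -525/484.

At the order-2 pole 2/7 set g(w) = (w - (2/7))^2*f(w) = 25/(21*(w - 4/3)).
Order-2 pole: residue = g'(a); g'(2/7) = -525/484, so the residue is -525/484.


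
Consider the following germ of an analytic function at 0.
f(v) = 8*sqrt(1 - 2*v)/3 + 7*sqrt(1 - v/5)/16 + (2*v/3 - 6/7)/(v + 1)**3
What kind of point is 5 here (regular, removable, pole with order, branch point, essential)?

The term (7/16)*sqrt(1 - v/(5)) has argument 1 - 5/(5) = 0 at 5: a square-root (algebraic, two-sheeted) branch point; the remaining terms are analytic or single-valued there.

The point is an algebraic (square-root) branch point.


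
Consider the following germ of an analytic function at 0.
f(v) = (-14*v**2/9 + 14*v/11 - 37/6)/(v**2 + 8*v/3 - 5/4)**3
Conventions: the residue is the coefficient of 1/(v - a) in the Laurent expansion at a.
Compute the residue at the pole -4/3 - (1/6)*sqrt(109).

The residue is (145290/14245319)*sqrt(109).

The factor v**2 + 8*v/3 - 5/4 splits as (v - a)(v - a') with a = -4/3 - (1/6)*sqrt(109), a' = -4/3 + (1/6)*sqrt(109). At the order-3 pole a set g(v) = (v - a)^3*f(v) = [-14*v**2/9 + 14*v/11 - 37/6] / (v - a')^3.
Order-3 pole: residue = g''(a)/2; g''(-4/3 - (1/6)*sqrt(109)) = (290580/14245319)*sqrt(109), so the residue is (145290/14245319)*sqrt(109).


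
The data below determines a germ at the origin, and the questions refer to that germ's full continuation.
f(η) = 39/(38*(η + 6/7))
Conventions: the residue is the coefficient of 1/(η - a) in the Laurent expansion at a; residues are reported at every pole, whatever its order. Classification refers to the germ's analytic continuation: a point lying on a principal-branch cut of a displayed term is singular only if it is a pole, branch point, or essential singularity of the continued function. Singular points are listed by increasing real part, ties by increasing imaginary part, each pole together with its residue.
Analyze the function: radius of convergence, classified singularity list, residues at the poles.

Denominator factor (η + 6/7): pole of order 1 at -6/7, modulus 6/7.
The radius of convergence is the smallest modulus among the singular points: 6/7.
At the order-1 pole -6/7 set g(η) = (η - (-6/7))*f(η) = 39/38.
Simple pole: residue = g(a) at a = -6/7, which is 39/38.

Radius of convergence at 0: 6/7.
At -6/7: a pole of order 1; residue 39/38.


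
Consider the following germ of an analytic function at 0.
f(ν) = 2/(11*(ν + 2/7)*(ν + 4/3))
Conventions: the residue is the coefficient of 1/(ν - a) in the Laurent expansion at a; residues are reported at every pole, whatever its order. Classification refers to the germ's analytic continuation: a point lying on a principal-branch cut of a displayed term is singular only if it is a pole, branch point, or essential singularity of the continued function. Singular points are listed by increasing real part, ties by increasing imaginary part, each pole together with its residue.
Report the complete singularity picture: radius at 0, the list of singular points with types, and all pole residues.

Denominator factor (ν + 4/3): pole of order 1 at -4/3, modulus 4/3.
Denominator factor (ν + 2/7): pole of order 1 at -2/7, modulus 2/7.
The radius of convergence is the smallest modulus among the singular points: 2/7.
At the order-1 pole -4/3 set g(ν) = (ν - (-4/3))*f(ν) = 2/(11*(ν + 2/7)).
Simple pole: residue = g(a) at a = -4/3, which is -21/121.
At the order-1 pole -2/7 set g(ν) = (ν - (-2/7))*f(ν) = 2/(11*(ν + 4/3)).
Simple pole: residue = g(a) at a = -2/7, which is 21/121.
List the singular points by increasing real part (a conjugate pair: the negative imaginary part first).

Radius of convergence at 0: 2/7.
At -4/3: a pole of order 1; residue -21/121.
At -2/7: a pole of order 1; residue 21/121.


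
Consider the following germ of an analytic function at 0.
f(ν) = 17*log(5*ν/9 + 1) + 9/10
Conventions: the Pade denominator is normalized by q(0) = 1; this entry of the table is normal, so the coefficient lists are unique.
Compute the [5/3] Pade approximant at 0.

Taylor coefficients needed (expand at 0): a_0 = 9/10, a_1 = 85/9, a_2 = -425/162, a_3 = 2125/2187, a_4 = -10625/26244, a_5 = 10625/59049, a_6 = -265625/3188646, a_7 = 1328125/33480783, a_8 = -6640625/344373768.
Write the denominator as Q(ν) = 1 + q1*ν + q2*ν^2 + q3*ν^3. Requiring Q*f - P = O(ν^9) with deg P <= 5 kills the coefficients of ν^6..ν^8 in Q*f:
  ν^6: a_6 + q1*a_5 + q2*a_4 + q3*a_3 = 0, i.e. -265625/3188646 + (10625/59049)*q1 + (-10625/26244)*q2 + (2125/2187)*q3 = 0.
  ν^7: a_7 + q1*a_6 + q2*a_5 + q3*a_4 = 0, i.e. 1328125/33480783 + (-265625/3188646)*q1 + (10625/59049)*q2 + (-10625/26244)*q3 = 0.
  ν^8: a_8 + q1*a_7 + q2*a_6 + q3*a_5 = 0, i.e. -6640625/344373768 + (1328125/33480783)*q1 + (-265625/3188646)*q2 + (10625/59049)*q3 = 0.
Solving this linear system: q1 = 25/24, q2 = 125/378, q3 = 625/20412.
The numerator is Q*f truncated at degree 5: P0 = a_0 = 9/10; P1 = a_1 + q1*a_0 = 1495/144; P2 = a_2 + q1*a_1 + q2*a_0 = 34075/4536; P3 = a_3 + q1*a_2 + q2*a_1 + q3*a_0 = 48625/34992; P4 = a_4 + q1*a_3 + q2*a_2 + q3*a_1 = 10625/367416; P5 = a_5 + q1*a_4 + q2*a_3 + q3*a_2 = -10625/13226976.

The Pade approximant has numerator coefficients [9/10, 1495/144, 34075/4536, 48625/34992, 10625/367416, -10625/13226976]; denominator coefficients [1, 25/24, 125/378, 625/20412].


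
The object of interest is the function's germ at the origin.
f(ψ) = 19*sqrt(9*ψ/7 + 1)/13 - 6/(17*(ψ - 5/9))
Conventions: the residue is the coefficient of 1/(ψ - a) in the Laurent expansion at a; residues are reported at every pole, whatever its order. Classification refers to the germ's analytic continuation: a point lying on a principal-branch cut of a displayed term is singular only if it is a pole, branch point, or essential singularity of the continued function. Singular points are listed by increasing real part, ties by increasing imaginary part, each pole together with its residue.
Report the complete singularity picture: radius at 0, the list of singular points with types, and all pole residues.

Denominator factor (ψ - 5/9): pole of order 1 at 5/9, modulus 5/9.
Branch term (19/13)*sqrt(1 - ψ/(-7/9)): its argument vanishes at ψ = -7/9, a square-root branch point, modulus 7/9.
The radius of convergence is the smallest modulus among the singular points: 5/9.
The branch term is analytic at 5/9 and contributes nothing to the residue; only the rational part matters.
At the order-1 pole 5/9 set g(ψ) = (ψ - (5/9))*(rational part) = -6/17.
Simple pole: residue = g(a) at a = 5/9, which is -6/17.
List the singular points by increasing real part (a conjugate pair: the negative imaginary part first).

Radius of convergence at 0: 5/9.
At -7/9: an algebraic (square-root) branch point.
At 5/9: a pole of order 1; residue -6/17.


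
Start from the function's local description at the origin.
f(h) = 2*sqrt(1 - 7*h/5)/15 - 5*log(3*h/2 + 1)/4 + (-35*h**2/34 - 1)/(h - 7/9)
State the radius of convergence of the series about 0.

The radius of convergence is 2/3.

Denominator factor (h - 7/9): pole of order 1 at 7/9, modulus 7/9.
Branch term (-5/4)*log(1 - h/(-2/3)): its argument vanishes at h = -2/3, a logarithmic branch point, modulus 2/3.
Branch term (2/15)*sqrt(1 - h/(5/7)): its argument vanishes at h = 5/7, a square-root branch point, modulus 5/7.
The radius of convergence is the smallest modulus among the singular points: 2/3.


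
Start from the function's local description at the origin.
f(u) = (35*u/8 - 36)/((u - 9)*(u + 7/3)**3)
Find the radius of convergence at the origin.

The radius of convergence is 7/3.

Denominator factor (u + 7/3)^3: pole of order 3 at -7/3, modulus 7/3.
Denominator factor (u - 9): pole of order 1 at 9, modulus 9.
The radius of convergence is the smallest modulus among the singular points: 7/3.


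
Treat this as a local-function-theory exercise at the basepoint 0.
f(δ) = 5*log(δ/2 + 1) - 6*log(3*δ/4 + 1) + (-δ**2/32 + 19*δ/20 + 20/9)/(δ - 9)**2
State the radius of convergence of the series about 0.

Denominator factor (δ - 9)^2: pole of order 2 at 9, modulus 9.
Branch term (5)*log(1 - δ/(-2)): its argument vanishes at δ = -2, a logarithmic branch point, modulus 2.
Branch term (-6)*log(1 - δ/(-4/3)): its argument vanishes at δ = -4/3, a logarithmic branch point, modulus 4/3.
The radius of convergence is the smallest modulus among the singular points: 4/3.

The radius of convergence is 4/3.


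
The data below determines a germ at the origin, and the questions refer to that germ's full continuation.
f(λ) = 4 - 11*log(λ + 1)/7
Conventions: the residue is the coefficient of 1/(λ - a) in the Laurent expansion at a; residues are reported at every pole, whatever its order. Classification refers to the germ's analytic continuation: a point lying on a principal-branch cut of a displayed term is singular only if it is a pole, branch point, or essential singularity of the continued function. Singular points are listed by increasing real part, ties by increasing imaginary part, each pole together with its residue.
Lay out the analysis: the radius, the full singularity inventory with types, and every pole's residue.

Branch term (-11/7)*log(1 - λ/(-1)): its argument vanishes at λ = -1, a logarithmic branch point, modulus 1.
The radius of convergence is the smallest modulus among the singular points: 1.

Radius of convergence at 0: 1.
At -1: a logarithmic branch point.


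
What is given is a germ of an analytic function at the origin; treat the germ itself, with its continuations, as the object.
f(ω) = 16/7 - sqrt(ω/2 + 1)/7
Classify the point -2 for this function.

The term (-1/7)*sqrt(1 - ω/(-2)) has argument 1 - -2/(-2) = 0 at -2: a square-root (algebraic, two-sheeted) branch point; the remaining terms are analytic or single-valued there.

The point is an algebraic (square-root) branch point.


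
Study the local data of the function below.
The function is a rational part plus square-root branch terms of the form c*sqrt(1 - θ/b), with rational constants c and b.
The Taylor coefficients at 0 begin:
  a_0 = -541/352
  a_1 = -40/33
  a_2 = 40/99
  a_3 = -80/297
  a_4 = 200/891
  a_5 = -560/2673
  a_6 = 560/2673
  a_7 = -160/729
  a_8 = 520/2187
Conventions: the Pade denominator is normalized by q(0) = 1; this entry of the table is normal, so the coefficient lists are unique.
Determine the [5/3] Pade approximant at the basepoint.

The Pade approximant has numerator coefficients [-541/352, -19727/4224, -29327/6336, -30515/19008, -100/891, 10/2673]; denominator coefficients [1, 9/4, 3/2, 5/18].

Taylor coefficients needed (read off): a_0 = -541/352, a_1 = -40/33, a_2 = 40/99, a_3 = -80/297, a_4 = 200/891, a_5 = -560/2673, a_6 = 560/2673, a_7 = -160/729, a_8 = 520/2187.
Write the denominator as Q(θ) = 1 + q1*θ + q2*θ^2 + q3*θ^3. Requiring Q*f - P = O(θ^9) with deg P <= 5 kills the coefficients of θ^6..θ^8 in Q*f:
  θ^6: a_6 + q1*a_5 + q2*a_4 + q3*a_3 = 0, i.e. 560/2673 + (-560/2673)*q1 + (200/891)*q2 + (-80/297)*q3 = 0.
  θ^7: a_7 + q1*a_6 + q2*a_5 + q3*a_4 = 0, i.e. -160/729 + (560/2673)*q1 + (-560/2673)*q2 + (200/891)*q3 = 0.
  θ^8: a_8 + q1*a_7 + q2*a_6 + q3*a_5 = 0, i.e. 520/2187 + (-160/729)*q1 + (560/2673)*q2 + (-560/2673)*q3 = 0.
Solving this linear system: q1 = 9/4, q2 = 3/2, q3 = 5/18.
The numerator is Q*f truncated at degree 5: P0 = a_0 = -541/352; P1 = a_1 + q1*a_0 = -19727/4224; P2 = a_2 + q1*a_1 + q2*a_0 = -29327/6336; P3 = a_3 + q1*a_2 + q2*a_1 + q3*a_0 = -30515/19008; P4 = a_4 + q1*a_3 + q2*a_2 + q3*a_1 = -100/891; P5 = a_5 + q1*a_4 + q2*a_3 + q3*a_2 = 10/2673.
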